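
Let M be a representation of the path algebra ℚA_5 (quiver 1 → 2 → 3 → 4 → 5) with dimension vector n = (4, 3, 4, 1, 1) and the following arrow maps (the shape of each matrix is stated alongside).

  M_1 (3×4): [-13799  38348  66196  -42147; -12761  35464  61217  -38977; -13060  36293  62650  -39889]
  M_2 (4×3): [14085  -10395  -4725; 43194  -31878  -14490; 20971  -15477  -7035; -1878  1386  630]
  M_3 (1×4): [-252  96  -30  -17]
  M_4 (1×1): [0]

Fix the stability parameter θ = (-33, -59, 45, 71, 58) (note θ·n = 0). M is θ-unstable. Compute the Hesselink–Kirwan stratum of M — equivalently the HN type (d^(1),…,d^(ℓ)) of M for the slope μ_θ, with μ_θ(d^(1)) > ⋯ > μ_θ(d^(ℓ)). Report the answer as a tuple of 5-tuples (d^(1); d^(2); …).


Via rank(M_{q-1}∘⋯∘M_p): M ≅ I[1,1], I[1,2]^2, I[1,3], I[3,3]^2, I[3,4], I[5,5].
μ_θ-semistable layers: μ^(1)=71; μ^(2)=58; μ^(3)=45; μ^(4)=-33; μ^(5)=-46

((0, 0, 0, 1, 0); (0, 0, 0, 0, 1); (0, 0, 4, 0, 0); (1, 0, 0, 0, 0); (3, 3, 0, 0, 0))


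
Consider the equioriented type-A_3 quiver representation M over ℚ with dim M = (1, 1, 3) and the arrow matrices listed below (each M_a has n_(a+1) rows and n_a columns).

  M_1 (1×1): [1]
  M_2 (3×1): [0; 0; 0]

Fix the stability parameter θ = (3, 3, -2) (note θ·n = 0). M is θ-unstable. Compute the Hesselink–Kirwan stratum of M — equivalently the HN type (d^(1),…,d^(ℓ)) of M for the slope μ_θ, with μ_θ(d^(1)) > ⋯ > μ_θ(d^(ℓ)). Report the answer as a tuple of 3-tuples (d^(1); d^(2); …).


Interval decomposition of M: I[1,2], I[3,3]^3.
HN type (ℓ=2): μ^(1)=3; μ^(2)=-2

((1, 1, 0); (0, 0, 3))


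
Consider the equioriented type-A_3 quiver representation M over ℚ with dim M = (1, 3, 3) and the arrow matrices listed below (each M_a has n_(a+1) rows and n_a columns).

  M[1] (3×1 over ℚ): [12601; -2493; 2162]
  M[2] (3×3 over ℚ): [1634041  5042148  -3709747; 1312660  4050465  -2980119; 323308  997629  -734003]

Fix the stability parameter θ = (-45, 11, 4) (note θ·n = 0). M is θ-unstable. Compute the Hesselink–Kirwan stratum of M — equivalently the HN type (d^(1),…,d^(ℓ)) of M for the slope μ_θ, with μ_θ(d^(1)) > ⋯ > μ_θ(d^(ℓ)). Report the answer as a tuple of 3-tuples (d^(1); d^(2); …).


Interval decomposition of M: I[1,3], I[2,2], I[2,3], I[3,3].
HN type (ℓ=4): μ^(1)=11; μ^(2)=15/2; μ^(3)=4; μ^(4)=-45

((0, 1, 0); (0, 2, 2); (0, 0, 1); (1, 0, 0))


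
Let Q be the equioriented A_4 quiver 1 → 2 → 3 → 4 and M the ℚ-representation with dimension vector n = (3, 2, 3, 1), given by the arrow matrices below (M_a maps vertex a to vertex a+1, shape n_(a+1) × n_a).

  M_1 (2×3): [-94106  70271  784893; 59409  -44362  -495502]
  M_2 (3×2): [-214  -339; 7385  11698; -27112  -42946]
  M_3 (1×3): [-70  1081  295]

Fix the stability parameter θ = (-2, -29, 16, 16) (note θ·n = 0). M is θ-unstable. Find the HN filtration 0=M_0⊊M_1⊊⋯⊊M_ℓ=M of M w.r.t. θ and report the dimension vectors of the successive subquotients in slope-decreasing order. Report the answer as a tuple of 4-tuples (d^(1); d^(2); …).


Barcode: M ≅ I[1,1], I[1,3], I[1,4], I[3,3]. HN layers by μ_θ (3 steps, strictly decreasing):
  μ^(1)=16; μ^(2)=-2; μ^(3)=-31/2

((0, 0, 3, 1); (1, 0, 0, 0); (2, 2, 0, 0))


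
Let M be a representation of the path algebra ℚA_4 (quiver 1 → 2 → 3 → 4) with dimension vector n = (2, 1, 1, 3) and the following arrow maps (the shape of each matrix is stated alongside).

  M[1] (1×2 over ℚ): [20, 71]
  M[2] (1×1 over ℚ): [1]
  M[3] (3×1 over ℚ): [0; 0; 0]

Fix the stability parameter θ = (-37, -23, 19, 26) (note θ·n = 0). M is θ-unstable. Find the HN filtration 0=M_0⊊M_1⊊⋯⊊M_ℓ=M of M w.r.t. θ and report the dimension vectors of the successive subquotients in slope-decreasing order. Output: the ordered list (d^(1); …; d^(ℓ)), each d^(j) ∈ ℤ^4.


Via rank(M_{q-1}∘⋯∘M_p): M ≅ I[1,1], I[1,3], I[4,4]^3.
μ_θ-semistable layers: μ^(1)=26; μ^(2)=19; μ^(3)=-23; μ^(4)=-37

((0, 0, 0, 3); (0, 0, 1, 0); (0, 1, 0, 0); (2, 0, 0, 0))


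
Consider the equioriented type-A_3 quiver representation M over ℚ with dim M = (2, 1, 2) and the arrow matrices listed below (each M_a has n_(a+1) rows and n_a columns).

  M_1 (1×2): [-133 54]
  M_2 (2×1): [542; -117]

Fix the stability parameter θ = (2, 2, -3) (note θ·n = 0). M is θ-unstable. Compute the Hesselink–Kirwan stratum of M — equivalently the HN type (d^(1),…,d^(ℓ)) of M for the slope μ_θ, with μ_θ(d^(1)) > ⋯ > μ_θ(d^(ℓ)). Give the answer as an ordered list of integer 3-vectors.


Barcode: M ≅ I[1,1], I[1,3], I[3,3]. HN layers by μ_θ (3 steps, strictly decreasing):
  μ^(1)=2; μ^(2)=1/3; μ^(3)=-3

((1, 0, 0); (1, 1, 1); (0, 0, 1))


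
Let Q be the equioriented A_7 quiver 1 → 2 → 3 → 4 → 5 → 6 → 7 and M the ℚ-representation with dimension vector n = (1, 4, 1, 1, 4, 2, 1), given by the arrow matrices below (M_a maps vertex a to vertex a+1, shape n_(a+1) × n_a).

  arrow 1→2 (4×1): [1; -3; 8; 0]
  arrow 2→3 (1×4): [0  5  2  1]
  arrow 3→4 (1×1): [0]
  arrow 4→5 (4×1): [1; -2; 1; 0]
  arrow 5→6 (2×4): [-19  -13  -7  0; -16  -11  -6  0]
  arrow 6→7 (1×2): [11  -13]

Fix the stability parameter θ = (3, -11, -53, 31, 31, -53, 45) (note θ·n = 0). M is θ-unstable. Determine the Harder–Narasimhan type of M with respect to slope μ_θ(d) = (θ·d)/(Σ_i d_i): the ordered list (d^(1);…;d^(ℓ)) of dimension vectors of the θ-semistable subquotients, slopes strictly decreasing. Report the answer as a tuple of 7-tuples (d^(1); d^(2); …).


Interval decomposition of M: I[1,3], I[2,2]^3, I[4,5], I[5,5], I[5,6], I[5,7].
HN type (ℓ=4): μ^(1)=45; μ^(2)=31; μ^(3)=-11; μ^(4)=-61/3

((0, 0, 0, 0, 0, 0, 1); (0, 0, 0, 1, 2, 0, 0); (0, 3, 0, 0, 2, 2, 0); (1, 1, 1, 0, 0, 0, 0))


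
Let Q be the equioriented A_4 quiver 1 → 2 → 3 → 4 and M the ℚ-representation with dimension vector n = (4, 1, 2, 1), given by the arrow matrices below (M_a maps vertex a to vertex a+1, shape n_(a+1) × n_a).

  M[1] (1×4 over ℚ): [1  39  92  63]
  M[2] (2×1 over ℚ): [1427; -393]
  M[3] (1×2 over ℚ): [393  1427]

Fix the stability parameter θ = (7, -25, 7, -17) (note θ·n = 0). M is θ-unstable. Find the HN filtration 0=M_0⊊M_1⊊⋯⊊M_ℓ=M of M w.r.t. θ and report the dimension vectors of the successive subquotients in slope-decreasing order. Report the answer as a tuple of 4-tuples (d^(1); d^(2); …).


Via rank(M_{q-1}∘⋯∘M_p): M ≅ I[1,1]^3, I[1,3], I[3,4].
μ_θ-semistable layers: μ^(1)=7; μ^(2)=-5; μ^(3)=-9

((3, 0, 1, 0); (0, 0, 1, 1); (1, 1, 0, 0))


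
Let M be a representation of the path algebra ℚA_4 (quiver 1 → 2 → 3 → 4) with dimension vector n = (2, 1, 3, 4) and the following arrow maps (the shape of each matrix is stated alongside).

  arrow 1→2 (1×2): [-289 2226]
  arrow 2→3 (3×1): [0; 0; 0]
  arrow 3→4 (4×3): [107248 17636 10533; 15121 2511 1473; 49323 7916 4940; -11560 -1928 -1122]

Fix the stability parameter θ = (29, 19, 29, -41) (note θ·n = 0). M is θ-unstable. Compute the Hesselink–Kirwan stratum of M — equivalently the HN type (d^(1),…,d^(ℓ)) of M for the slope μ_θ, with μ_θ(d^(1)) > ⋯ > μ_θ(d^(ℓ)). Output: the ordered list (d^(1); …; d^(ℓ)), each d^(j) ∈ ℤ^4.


Barcode: M ≅ I[1,1], I[1,2], I[3,4]^3, I[4,4]. HN layers by μ_θ (4 steps, strictly decreasing):
  μ^(1)=29; μ^(2)=24; μ^(3)=-6; μ^(4)=-41

((1, 0, 0, 0); (1, 1, 0, 0); (0, 0, 3, 3); (0, 0, 0, 1))


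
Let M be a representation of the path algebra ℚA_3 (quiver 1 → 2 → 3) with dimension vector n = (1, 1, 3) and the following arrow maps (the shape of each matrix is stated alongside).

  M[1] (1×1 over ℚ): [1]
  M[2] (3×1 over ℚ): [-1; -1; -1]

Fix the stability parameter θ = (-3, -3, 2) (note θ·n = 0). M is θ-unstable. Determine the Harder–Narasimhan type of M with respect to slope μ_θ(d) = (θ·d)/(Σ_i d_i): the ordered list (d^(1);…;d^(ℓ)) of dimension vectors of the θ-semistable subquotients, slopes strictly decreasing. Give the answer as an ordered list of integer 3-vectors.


Barcode: M ≅ I[1,3], I[3,3]^2. HN layers by μ_θ (2 steps, strictly decreasing):
  μ^(1)=2; μ^(2)=-3

((0, 0, 3); (1, 1, 0))


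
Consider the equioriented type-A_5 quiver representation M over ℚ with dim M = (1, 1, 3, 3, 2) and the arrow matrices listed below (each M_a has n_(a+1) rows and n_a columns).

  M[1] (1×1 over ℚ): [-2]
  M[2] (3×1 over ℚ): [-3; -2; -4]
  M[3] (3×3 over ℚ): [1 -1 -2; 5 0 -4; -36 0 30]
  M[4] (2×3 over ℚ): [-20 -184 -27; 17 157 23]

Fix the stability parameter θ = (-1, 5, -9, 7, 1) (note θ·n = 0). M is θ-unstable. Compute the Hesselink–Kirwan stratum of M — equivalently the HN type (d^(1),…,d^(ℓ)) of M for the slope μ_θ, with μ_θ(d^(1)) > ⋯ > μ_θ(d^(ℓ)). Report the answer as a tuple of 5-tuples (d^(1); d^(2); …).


Barcode: M ≅ I[1,4], I[3,5]^2. HN layers by μ_θ (4 steps, strictly decreasing):
  μ^(1)=7; μ^(2)=4; μ^(3)=-5/3; μ^(4)=-9

((0, 0, 0, 1, 0); (0, 0, 0, 2, 2); (1, 1, 1, 0, 0); (0, 0, 2, 0, 0))


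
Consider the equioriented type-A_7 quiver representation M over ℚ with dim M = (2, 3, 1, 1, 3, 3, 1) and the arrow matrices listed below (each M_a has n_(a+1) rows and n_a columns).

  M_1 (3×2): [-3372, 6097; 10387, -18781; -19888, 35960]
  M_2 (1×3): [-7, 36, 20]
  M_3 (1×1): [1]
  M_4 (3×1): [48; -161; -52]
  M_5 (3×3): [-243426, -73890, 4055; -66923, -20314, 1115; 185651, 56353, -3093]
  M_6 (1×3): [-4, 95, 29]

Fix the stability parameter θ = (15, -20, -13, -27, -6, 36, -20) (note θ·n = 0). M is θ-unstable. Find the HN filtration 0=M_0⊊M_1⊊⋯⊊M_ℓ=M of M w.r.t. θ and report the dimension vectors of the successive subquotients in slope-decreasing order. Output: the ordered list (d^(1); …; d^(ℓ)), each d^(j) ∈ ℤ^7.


Interval decomposition of M: I[1,2], I[1,7], I[2,2], I[5,6]^2.
HN type (ℓ=6): μ^(1)=36; μ^(2)=8; μ^(3)=-5/2; μ^(4)=-6; μ^(5)=-45/4; μ^(6)=-20

((0, 0, 0, 0, 0, 2, 0); (0, 0, 0, 0, 0, 1, 1); (1, 1, 0, 0, 0, 0, 0); (0, 0, 0, 0, 3, 0, 0); (1, 1, 1, 1, 0, 0, 0); (0, 1, 0, 0, 0, 0, 0))


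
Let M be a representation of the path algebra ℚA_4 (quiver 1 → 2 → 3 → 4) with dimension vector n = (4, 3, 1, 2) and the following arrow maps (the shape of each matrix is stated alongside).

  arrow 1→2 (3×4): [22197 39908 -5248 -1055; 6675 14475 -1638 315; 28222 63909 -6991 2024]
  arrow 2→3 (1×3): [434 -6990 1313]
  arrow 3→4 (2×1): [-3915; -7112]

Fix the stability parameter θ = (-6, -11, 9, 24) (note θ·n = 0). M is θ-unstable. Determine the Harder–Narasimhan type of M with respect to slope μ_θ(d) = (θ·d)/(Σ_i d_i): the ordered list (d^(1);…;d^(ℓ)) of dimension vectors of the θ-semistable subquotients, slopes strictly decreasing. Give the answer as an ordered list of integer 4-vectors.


Interval decomposition of M: I[1,1], I[1,2]^2, I[1,4], I[4,4].
HN type (ℓ=4): μ^(1)=24; μ^(2)=9; μ^(3)=-6; μ^(4)=-17/2

((0, 0, 0, 2); (0, 0, 1, 0); (1, 0, 0, 0); (3, 3, 0, 0))


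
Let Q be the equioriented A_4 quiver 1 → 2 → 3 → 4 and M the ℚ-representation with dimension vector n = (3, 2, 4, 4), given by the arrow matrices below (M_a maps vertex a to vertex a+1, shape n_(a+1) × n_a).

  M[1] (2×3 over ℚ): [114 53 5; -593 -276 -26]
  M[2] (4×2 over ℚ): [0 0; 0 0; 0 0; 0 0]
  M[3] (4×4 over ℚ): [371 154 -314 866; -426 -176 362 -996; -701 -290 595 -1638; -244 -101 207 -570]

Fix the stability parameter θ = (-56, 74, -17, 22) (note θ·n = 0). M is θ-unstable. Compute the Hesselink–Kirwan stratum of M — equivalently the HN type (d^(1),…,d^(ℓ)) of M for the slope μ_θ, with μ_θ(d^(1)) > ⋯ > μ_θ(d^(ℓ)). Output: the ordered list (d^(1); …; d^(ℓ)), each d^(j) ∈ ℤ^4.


Interval decomposition of M: I[1,1], I[1,2]^2, I[3,3], I[3,4]^3, I[4,4].
HN type (ℓ=4): μ^(1)=74; μ^(2)=22; μ^(3)=-17; μ^(4)=-56

((0, 2, 0, 0); (0, 0, 0, 4); (0, 0, 4, 0); (3, 0, 0, 0))


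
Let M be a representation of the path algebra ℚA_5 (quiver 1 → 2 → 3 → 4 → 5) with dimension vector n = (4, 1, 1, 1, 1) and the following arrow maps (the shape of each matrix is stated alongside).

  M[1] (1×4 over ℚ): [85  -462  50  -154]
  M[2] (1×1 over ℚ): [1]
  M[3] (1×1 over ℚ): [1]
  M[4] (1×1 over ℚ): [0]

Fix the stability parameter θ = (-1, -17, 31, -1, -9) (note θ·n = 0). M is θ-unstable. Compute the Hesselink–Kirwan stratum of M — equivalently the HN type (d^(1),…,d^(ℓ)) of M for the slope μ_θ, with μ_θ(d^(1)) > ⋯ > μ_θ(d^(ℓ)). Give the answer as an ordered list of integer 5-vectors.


Barcode: M ≅ I[1,1]^3, I[1,4], I[5,5]. HN layers by μ_θ (3 steps, strictly decreasing):
  μ^(1)=15; μ^(2)=-1; μ^(3)=-9

((0, 0, 1, 1, 0); (3, 0, 0, 0, 0); (1, 1, 0, 0, 1))


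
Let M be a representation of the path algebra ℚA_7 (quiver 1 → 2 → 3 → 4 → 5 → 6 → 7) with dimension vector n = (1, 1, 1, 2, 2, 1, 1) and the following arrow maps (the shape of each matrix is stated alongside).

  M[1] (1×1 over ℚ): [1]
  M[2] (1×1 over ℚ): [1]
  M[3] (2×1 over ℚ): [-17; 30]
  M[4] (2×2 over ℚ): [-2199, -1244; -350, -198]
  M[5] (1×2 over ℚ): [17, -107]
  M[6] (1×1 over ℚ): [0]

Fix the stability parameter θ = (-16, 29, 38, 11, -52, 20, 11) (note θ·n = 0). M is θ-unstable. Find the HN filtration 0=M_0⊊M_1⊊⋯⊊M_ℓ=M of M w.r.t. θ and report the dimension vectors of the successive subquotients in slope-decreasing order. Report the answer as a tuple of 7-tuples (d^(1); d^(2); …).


Barcode: M ≅ I[1,6], I[4,5], I[7,7]. HN layers by μ_θ (5 steps, strictly decreasing):
  μ^(1)=20; μ^(2)=11; μ^(3)=13/2; μ^(4)=-16; μ^(5)=-41/2

((0, 0, 0, 0, 0, 1, 0); (0, 0, 0, 0, 0, 0, 1); (0, 1, 1, 1, 1, 0, 0); (1, 0, 0, 0, 0, 0, 0); (0, 0, 0, 1, 1, 0, 0))


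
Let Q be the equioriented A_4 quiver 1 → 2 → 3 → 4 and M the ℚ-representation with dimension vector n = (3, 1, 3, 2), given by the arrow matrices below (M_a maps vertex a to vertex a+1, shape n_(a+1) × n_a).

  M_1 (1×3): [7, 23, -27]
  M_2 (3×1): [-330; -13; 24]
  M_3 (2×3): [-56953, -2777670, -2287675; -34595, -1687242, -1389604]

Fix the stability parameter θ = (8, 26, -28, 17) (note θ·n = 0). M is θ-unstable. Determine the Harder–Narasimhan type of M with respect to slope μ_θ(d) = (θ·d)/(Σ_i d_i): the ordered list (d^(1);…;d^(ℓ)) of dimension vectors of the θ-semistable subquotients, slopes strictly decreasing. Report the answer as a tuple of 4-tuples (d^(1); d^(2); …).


Barcode: M ≅ I[1,1]^2, I[1,3], I[3,4]^2. HN layers by μ_θ (4 steps, strictly decreasing):
  μ^(1)=17; μ^(2)=8; μ^(3)=2; μ^(4)=-28

((0, 0, 0, 2); (2, 0, 0, 0); (1, 1, 1, 0); (0, 0, 2, 0))


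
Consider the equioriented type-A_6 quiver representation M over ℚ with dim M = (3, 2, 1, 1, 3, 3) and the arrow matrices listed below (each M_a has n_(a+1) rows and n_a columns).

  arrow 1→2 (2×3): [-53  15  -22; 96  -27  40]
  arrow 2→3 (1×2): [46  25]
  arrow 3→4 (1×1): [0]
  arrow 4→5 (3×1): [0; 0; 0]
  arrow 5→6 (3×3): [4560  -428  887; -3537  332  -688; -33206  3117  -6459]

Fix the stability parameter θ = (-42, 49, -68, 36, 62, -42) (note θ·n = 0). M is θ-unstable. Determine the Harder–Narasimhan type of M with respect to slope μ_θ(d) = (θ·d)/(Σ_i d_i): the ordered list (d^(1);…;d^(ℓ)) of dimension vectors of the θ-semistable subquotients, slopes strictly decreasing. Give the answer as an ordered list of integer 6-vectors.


Via rank(M_{q-1}∘⋯∘M_p): M ≅ I[1,1], I[1,2], I[1,3], I[4,4], I[5,6]^3.
μ_θ-semistable layers: μ^(1)=49; μ^(2)=36; μ^(3)=10; μ^(4)=-19/2; μ^(5)=-42

((0, 1, 0, 0, 0, 0); (0, 0, 0, 1, 0, 0); (0, 0, 0, 0, 3, 3); (0, 1, 1, 0, 0, 0); (3, 0, 0, 0, 0, 0))


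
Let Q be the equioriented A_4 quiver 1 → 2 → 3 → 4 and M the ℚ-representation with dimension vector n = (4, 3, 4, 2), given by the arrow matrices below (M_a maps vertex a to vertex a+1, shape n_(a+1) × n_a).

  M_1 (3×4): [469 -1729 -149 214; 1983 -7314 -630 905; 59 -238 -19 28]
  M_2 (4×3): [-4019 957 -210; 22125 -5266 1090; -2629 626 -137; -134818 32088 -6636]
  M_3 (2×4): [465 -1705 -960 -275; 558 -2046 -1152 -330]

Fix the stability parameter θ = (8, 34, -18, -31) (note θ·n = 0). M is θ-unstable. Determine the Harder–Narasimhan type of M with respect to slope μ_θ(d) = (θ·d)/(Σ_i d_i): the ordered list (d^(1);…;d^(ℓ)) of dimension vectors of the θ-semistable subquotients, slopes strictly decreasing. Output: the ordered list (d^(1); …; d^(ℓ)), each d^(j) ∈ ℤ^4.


Barcode: M ≅ I[1,1], I[1,3]^2, I[1,4], I[3,3], I[4,4]. HN layers by μ_θ (4 steps, strictly decreasing):
  μ^(1)=8; μ^(2)=-7/4; μ^(3)=-18; μ^(4)=-31

((3, 2, 2, 0); (1, 1, 1, 1); (0, 0, 1, 0); (0, 0, 0, 1))


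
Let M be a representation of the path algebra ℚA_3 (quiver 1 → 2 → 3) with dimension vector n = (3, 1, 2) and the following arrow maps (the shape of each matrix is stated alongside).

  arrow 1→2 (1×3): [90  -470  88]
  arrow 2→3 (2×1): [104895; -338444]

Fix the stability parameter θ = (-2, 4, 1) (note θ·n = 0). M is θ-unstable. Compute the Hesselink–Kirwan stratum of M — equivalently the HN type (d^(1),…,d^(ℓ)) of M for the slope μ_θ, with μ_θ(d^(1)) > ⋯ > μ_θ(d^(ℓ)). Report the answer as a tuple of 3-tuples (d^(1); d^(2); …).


Interval decomposition of M: I[1,1]^2, I[1,3], I[3,3].
HN type (ℓ=3): μ^(1)=5/2; μ^(2)=1; μ^(3)=-2

((0, 1, 1); (0, 0, 1); (3, 0, 0))


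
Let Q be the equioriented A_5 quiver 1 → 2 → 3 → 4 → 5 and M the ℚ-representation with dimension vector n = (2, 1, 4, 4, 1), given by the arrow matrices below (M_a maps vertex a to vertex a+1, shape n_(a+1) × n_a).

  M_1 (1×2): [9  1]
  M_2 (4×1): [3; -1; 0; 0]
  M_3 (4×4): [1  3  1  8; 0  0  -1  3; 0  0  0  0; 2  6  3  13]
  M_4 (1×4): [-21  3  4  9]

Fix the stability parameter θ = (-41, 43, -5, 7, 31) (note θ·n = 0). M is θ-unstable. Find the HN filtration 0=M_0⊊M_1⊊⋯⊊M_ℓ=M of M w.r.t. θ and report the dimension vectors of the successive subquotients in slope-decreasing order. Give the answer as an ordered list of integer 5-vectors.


Interval decomposition of M: I[1,1], I[1,3], I[3,3], I[3,4], I[3,5], I[4,4]^2.
HN type (ℓ=5): μ^(1)=31; μ^(2)=19; μ^(3)=7; μ^(4)=-5; μ^(5)=-41

((0, 0, 0, 0, 1); (0, 1, 1, 0, 0); (0, 0, 0, 4, 0); (0, 0, 3, 0, 0); (2, 0, 0, 0, 0))


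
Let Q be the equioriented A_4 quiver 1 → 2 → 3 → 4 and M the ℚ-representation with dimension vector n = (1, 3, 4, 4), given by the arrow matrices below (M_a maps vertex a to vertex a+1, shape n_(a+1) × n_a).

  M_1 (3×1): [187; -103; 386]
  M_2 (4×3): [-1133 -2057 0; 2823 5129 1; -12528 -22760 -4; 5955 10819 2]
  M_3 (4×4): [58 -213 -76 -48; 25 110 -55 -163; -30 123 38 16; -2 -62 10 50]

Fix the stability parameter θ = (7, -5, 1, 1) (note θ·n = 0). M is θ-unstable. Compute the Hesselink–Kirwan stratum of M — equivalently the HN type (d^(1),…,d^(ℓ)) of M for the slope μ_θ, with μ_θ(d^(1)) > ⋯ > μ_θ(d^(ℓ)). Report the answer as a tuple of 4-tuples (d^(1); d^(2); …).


Interval decomposition of M: I[1,2], I[2,3], I[2,4], I[3,4]^2, I[4,4].
HN type (ℓ=2): μ^(1)=1; μ^(2)=-5

((1, 1, 4, 4); (0, 2, 0, 0))


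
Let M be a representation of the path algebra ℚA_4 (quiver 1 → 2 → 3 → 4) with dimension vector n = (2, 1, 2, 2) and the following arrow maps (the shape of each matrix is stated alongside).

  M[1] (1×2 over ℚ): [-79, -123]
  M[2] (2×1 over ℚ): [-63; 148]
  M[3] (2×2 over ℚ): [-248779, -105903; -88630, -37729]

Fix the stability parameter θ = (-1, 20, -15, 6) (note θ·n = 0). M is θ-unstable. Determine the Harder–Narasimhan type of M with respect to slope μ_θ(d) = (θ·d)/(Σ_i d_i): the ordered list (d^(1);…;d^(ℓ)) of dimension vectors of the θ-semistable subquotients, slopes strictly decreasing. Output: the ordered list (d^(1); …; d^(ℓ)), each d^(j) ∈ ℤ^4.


Interval decomposition of M: I[1,1], I[1,4], I[3,4].
HN type (ℓ=4): μ^(1)=6; μ^(2)=5/2; μ^(3)=-1; μ^(4)=-15

((0, 0, 0, 2); (0, 1, 1, 0); (2, 0, 0, 0); (0, 0, 1, 0))


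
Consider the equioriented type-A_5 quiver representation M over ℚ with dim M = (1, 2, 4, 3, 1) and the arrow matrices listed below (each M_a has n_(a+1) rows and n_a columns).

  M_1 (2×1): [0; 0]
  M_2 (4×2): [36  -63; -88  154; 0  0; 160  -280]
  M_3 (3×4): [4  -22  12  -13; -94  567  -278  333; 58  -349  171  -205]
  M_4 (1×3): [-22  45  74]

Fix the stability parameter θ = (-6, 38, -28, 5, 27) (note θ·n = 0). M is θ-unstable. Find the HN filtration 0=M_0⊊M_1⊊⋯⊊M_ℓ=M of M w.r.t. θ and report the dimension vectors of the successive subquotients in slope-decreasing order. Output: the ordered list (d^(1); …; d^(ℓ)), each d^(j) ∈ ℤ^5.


Via rank(M_{q-1}∘⋯∘M_p): M ≅ I[1,1], I[2,2], I[2,3], I[3,4]^2, I[3,5].
μ_θ-semistable layers: μ^(1)=38; μ^(2)=27; μ^(3)=5; μ^(4)=-6; μ^(5)=-28

((0, 1, 0, 0, 0); (0, 0, 0, 0, 1); (0, 1, 1, 3, 0); (1, 0, 0, 0, 0); (0, 0, 3, 0, 0))


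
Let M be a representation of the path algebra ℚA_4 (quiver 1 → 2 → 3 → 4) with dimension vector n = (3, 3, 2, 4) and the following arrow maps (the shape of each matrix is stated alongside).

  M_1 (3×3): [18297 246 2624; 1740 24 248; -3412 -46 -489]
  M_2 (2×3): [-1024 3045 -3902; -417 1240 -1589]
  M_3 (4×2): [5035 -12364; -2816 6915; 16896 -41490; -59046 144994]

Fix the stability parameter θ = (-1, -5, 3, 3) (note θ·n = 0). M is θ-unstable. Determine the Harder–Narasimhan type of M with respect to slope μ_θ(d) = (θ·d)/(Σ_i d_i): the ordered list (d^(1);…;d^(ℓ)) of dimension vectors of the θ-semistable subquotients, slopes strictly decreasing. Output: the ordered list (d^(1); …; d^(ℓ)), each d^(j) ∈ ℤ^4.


Barcode: M ≅ I[1,1], I[1,4]^2, I[2,2], I[4,4]^2. HN layers by μ_θ (4 steps, strictly decreasing):
  μ^(1)=3; μ^(2)=-1; μ^(3)=-3; μ^(4)=-5

((0, 0, 2, 4); (1, 0, 0, 0); (2, 2, 0, 0); (0, 1, 0, 0))


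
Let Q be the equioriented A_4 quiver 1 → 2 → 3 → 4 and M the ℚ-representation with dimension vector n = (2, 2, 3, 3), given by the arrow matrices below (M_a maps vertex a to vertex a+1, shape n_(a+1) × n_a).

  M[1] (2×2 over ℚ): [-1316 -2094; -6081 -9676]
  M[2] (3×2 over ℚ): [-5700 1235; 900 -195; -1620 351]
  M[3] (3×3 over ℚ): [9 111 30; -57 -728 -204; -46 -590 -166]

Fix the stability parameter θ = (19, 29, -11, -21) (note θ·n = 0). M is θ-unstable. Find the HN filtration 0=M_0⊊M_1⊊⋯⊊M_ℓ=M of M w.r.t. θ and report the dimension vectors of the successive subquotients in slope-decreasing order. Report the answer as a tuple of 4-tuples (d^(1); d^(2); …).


Via rank(M_{q-1}∘⋯∘M_p): M ≅ I[1,2], I[1,4], I[3,4]^2.
μ_θ-semistable layers: μ^(1)=29; μ^(2)=19; μ^(3)=4; μ^(4)=-16

((0, 1, 0, 0); (1, 0, 0, 0); (1, 1, 1, 1); (0, 0, 2, 2))


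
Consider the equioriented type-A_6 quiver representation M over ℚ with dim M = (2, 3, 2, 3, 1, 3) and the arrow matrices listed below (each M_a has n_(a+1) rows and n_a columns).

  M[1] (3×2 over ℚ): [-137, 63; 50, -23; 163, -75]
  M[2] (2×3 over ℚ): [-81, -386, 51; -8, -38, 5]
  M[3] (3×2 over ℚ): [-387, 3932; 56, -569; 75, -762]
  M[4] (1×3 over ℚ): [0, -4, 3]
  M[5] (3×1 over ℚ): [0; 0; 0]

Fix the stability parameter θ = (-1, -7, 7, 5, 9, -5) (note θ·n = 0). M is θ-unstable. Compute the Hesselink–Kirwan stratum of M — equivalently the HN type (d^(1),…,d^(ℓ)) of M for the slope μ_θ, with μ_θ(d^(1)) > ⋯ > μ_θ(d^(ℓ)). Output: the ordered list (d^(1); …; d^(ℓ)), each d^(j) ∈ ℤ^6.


Via rank(M_{q-1}∘⋯∘M_p): M ≅ I[1,2], I[1,4], I[2,5], I[4,4], I[6,6]^3.
μ_θ-semistable layers: μ^(1)=9; μ^(2)=6; μ^(3)=5; μ^(4)=-4; μ^(5)=-5; μ^(6)=-7

((0, 0, 0, 0, 1, 0); (0, 0, 2, 2, 0, 0); (0, 0, 0, 1, 0, 0); (2, 2, 0, 0, 0, 0); (0, 0, 0, 0, 0, 3); (0, 1, 0, 0, 0, 0))


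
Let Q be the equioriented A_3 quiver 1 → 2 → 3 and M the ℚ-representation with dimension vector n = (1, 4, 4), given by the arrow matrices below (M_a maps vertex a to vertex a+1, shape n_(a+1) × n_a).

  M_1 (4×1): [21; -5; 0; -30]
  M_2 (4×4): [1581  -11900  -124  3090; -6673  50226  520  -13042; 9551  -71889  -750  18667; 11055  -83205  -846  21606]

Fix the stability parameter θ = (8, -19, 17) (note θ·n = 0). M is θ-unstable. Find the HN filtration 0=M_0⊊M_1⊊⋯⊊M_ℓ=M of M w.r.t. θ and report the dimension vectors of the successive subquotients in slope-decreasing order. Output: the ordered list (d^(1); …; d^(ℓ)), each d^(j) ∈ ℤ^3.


Barcode: M ≅ I[1,3], I[2,2], I[2,3]^2, I[3,3]. HN layers by μ_θ (3 steps, strictly decreasing):
  μ^(1)=17; μ^(2)=-11/2; μ^(3)=-19

((0, 0, 4); (1, 1, 0); (0, 3, 0))


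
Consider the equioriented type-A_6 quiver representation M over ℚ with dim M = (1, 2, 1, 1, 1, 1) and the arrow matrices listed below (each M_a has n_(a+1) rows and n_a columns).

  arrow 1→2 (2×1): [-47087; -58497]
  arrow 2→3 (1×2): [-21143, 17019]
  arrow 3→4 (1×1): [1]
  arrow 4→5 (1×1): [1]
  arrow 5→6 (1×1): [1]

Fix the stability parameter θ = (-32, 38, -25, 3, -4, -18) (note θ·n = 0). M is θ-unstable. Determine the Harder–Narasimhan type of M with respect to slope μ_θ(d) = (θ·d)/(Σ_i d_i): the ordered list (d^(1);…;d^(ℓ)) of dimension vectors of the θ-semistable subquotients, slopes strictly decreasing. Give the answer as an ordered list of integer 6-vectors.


Via rank(M_{q-1}∘⋯∘M_p): M ≅ I[1,6], I[2,2].
μ_θ-semistable layers: μ^(1)=38; μ^(2)=-6/5; μ^(3)=-32

((0, 1, 0, 0, 0, 0); (0, 1, 1, 1, 1, 1); (1, 0, 0, 0, 0, 0))


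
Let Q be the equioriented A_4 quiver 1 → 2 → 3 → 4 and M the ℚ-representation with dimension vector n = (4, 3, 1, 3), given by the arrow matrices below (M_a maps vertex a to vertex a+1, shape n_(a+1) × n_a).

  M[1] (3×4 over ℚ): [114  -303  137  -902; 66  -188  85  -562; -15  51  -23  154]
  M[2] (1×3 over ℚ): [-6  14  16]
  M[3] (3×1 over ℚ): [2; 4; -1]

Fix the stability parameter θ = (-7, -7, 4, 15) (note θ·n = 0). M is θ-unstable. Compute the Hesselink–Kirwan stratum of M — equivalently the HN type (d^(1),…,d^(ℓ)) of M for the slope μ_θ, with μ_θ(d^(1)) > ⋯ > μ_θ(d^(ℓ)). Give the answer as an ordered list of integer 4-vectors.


Barcode: M ≅ I[1,1], I[1,2]^2, I[1,4], I[4,4]^2. HN layers by μ_θ (3 steps, strictly decreasing):
  μ^(1)=15; μ^(2)=4; μ^(3)=-7

((0, 0, 0, 3); (0, 0, 1, 0); (4, 3, 0, 0))


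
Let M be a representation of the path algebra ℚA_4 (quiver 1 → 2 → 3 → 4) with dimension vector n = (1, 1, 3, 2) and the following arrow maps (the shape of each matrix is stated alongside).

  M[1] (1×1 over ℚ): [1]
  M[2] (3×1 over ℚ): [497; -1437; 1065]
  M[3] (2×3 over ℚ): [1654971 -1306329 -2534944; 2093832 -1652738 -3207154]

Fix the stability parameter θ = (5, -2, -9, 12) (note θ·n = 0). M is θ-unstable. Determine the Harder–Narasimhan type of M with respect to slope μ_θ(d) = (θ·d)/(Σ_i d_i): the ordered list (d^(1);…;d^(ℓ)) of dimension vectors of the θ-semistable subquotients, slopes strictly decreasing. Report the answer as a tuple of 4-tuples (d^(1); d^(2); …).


Via rank(M_{q-1}∘⋯∘M_p): M ≅ I[1,3], I[3,4]^2.
μ_θ-semistable layers: μ^(1)=12; μ^(2)=-2; μ^(3)=-9

((0, 0, 0, 2); (1, 1, 1, 0); (0, 0, 2, 0))


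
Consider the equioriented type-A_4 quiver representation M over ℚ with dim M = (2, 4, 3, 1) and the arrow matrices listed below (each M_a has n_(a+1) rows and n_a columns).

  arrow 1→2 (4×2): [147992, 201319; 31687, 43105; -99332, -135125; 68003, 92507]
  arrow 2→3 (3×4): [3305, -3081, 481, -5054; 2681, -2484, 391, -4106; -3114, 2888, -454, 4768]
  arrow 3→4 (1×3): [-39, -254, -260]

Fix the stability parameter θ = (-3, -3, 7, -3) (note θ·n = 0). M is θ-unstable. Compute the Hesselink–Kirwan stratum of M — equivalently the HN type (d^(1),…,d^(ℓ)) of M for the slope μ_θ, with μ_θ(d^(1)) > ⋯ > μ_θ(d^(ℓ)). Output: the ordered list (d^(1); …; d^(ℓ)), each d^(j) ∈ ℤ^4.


Interval decomposition of M: I[1,2], I[1,4], I[2,3]^2.
HN type (ℓ=3): μ^(1)=7; μ^(2)=2; μ^(3)=-3

((0, 0, 2, 0); (0, 0, 1, 1); (2, 4, 0, 0))


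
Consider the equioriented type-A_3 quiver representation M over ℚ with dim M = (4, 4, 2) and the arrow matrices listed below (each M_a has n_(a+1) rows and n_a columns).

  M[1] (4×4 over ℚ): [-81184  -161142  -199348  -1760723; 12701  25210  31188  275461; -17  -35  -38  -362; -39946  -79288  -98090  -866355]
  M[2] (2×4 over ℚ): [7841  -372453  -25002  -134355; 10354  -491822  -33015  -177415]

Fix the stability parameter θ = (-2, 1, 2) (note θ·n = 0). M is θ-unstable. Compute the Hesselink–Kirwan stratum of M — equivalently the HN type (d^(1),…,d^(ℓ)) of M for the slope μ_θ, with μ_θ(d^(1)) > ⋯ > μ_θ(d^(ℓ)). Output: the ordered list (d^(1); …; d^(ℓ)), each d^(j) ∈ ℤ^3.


Barcode: M ≅ I[1,2]^2, I[1,3]^2. HN layers by μ_θ (3 steps, strictly decreasing):
  μ^(1)=2; μ^(2)=1; μ^(3)=-2

((0, 0, 2); (0, 4, 0); (4, 0, 0))


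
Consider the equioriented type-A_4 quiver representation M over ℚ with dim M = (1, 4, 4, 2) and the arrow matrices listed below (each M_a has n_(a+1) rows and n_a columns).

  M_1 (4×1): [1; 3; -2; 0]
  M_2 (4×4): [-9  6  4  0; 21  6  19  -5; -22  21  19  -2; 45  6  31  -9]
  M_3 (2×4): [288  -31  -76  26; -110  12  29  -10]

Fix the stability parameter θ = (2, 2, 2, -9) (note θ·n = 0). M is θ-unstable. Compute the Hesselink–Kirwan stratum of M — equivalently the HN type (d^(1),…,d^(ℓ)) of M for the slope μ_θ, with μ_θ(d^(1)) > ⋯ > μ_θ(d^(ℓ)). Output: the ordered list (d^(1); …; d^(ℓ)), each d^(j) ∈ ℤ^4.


Interval decomposition of M: I[1,4], I[2,2], I[2,3], I[2,4], I[3,3].
HN type (ℓ=3): μ^(1)=2; μ^(2)=-3/4; μ^(3)=-5/3

((0, 2, 2, 0); (1, 1, 1, 1); (0, 1, 1, 1))


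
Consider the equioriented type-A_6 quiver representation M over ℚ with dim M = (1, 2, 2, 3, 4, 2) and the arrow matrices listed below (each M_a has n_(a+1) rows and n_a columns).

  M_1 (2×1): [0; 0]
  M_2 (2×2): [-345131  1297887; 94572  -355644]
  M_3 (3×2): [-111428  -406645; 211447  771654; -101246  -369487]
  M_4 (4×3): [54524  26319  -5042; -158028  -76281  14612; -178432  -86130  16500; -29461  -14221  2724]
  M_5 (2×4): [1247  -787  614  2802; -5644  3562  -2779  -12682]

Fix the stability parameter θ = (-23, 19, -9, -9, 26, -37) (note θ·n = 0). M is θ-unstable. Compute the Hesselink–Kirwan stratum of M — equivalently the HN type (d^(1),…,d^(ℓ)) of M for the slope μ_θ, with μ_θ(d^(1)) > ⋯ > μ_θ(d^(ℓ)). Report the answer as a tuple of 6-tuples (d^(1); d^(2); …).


Via rank(M_{q-1}∘⋯∘M_p): M ≅ I[1,1], I[2,2], I[2,6], I[3,6], I[4,5], I[5,5].
μ_θ-semistable layers: μ^(1)=26; μ^(2)=19; μ^(3)=-2; μ^(4)=-11/2; μ^(5)=-9; μ^(6)=-23

((0, 0, 0, 0, 2, 0); (0, 1, 0, 0, 0, 0); (0, 1, 1, 1, 1, 1); (0, 0, 0, 0, 1, 1); (0, 0, 1, 2, 0, 0); (1, 0, 0, 0, 0, 0))


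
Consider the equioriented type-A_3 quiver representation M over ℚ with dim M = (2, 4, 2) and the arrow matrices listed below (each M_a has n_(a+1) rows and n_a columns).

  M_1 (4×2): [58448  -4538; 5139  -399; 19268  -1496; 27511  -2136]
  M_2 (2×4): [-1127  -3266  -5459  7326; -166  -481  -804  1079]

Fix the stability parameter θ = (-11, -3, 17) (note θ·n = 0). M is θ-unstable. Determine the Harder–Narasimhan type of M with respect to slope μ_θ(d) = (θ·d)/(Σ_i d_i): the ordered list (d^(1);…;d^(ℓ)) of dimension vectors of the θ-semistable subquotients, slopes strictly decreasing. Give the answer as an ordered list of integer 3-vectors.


Via rank(M_{q-1}∘⋯∘M_p): M ≅ I[1,3]^2, I[2,2]^2.
μ_θ-semistable layers: μ^(1)=17; μ^(2)=-3; μ^(3)=-11

((0, 0, 2); (0, 4, 0); (2, 0, 0))


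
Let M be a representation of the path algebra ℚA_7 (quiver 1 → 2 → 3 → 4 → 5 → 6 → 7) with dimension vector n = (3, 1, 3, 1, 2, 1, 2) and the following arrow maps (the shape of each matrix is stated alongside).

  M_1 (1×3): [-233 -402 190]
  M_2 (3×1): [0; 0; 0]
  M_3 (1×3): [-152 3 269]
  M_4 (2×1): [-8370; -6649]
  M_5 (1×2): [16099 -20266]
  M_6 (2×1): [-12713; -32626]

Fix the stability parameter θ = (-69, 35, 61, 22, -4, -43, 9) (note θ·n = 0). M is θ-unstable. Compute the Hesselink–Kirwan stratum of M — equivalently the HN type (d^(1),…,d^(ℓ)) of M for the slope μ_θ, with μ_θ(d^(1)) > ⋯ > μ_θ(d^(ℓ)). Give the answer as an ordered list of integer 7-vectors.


Interval decomposition of M: I[1,1]^2, I[1,2], I[3,3]^2, I[3,7], I[5,5], I[7,7].
HN type (ℓ=5): μ^(1)=61; μ^(2)=35; μ^(3)=9; μ^(4)=-4; μ^(5)=-69

((0, 0, 2, 0, 0, 0, 0); (0, 1, 0, 0, 0, 0, 0); (0, 0, 1, 1, 1, 1, 2); (0, 0, 0, 0, 1, 0, 0); (3, 0, 0, 0, 0, 0, 0))


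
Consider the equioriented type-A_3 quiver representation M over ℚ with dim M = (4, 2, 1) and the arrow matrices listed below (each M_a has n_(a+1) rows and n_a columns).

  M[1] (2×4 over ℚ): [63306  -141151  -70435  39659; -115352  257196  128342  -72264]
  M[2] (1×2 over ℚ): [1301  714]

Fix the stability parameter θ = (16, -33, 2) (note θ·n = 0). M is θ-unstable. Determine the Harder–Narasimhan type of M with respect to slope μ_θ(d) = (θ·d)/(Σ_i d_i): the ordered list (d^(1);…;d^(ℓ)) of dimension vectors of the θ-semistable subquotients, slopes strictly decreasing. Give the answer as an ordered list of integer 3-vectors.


Interval decomposition of M: I[1,1]^2, I[1,2], I[1,3].
HN type (ℓ=3): μ^(1)=16; μ^(2)=2; μ^(3)=-17/2

((2, 0, 0); (0, 0, 1); (2, 2, 0))


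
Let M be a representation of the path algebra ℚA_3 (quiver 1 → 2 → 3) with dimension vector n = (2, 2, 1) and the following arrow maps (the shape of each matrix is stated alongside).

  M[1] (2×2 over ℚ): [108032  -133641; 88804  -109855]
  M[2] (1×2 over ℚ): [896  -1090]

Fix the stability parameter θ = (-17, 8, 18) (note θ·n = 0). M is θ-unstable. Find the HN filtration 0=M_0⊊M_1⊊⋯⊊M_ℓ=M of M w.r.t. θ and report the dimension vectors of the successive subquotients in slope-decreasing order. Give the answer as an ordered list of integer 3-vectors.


Via rank(M_{q-1}∘⋯∘M_p): M ≅ I[1,2], I[1,3].
μ_θ-semistable layers: μ^(1)=18; μ^(2)=8; μ^(3)=-17

((0, 0, 1); (0, 2, 0); (2, 0, 0))


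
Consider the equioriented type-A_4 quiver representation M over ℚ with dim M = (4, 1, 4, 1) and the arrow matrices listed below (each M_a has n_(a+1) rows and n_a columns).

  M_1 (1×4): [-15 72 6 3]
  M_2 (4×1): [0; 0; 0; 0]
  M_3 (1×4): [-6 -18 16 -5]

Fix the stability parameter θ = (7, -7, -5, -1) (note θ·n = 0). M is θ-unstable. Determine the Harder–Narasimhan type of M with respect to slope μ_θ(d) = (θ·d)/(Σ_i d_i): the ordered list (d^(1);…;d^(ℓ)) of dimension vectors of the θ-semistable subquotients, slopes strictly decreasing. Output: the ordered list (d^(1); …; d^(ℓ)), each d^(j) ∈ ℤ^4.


Barcode: M ≅ I[1,1]^3, I[1,2], I[3,3]^3, I[3,4]. HN layers by μ_θ (4 steps, strictly decreasing):
  μ^(1)=7; μ^(2)=0; μ^(3)=-1; μ^(4)=-5

((3, 0, 0, 0); (1, 1, 0, 0); (0, 0, 0, 1); (0, 0, 4, 0))


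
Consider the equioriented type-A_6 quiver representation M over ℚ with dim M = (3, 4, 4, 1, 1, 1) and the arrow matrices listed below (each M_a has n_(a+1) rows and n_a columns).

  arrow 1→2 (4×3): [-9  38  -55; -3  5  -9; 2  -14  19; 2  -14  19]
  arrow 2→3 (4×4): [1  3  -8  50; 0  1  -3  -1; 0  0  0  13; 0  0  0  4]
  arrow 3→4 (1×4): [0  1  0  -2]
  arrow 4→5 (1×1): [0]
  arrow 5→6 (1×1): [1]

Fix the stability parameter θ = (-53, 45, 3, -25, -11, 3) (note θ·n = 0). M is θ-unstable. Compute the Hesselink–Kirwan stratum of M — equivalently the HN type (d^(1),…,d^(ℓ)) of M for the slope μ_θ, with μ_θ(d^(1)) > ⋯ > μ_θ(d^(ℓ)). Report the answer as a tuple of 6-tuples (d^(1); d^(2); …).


Via rank(M_{q-1}∘⋯∘M_p): M ≅ I[1,3]^2, I[1,4], I[2,2], I[3,3], I[5,6].
μ_θ-semistable layers: μ^(1)=45; μ^(2)=24; μ^(3)=23/3; μ^(4)=3; μ^(5)=-11; μ^(6)=-53

((0, 1, 0, 0, 0, 0); (0, 2, 2, 0, 0, 0); (0, 1, 1, 1, 0, 0); (0, 0, 1, 0, 0, 1); (0, 0, 0, 0, 1, 0); (3, 0, 0, 0, 0, 0))


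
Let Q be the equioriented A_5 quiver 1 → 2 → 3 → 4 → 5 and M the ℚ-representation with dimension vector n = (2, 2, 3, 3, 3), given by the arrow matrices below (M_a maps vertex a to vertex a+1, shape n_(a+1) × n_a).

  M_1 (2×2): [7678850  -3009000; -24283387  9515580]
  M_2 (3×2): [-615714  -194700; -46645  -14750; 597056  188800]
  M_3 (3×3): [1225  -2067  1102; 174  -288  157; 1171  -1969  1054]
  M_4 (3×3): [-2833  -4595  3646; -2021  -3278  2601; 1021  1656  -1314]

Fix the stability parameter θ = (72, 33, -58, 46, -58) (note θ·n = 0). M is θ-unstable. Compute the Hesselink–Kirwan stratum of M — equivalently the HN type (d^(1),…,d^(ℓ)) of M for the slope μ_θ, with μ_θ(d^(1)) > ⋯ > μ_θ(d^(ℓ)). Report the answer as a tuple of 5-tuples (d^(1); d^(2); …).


Interval decomposition of M: I[1,1], I[1,2], I[2,5], I[3,5]^2.
HN type (ℓ=5): μ^(1)=72; μ^(2)=105/2; μ^(3)=-6; μ^(4)=-25/2; μ^(5)=-58

((1, 0, 0, 0, 0); (1, 1, 0, 0, 0); (0, 0, 0, 3, 3); (0, 1, 1, 0, 0); (0, 0, 2, 0, 0))


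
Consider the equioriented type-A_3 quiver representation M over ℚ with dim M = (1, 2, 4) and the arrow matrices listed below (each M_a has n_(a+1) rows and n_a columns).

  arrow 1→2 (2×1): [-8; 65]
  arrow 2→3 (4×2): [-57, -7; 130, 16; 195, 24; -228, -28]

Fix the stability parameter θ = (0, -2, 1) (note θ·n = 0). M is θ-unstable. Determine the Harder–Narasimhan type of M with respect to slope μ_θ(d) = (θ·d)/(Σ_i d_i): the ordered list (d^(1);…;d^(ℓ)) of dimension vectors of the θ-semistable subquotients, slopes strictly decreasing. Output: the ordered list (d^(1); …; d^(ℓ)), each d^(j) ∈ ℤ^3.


Barcode: M ≅ I[1,3], I[2,3], I[3,3]^2. HN layers by μ_θ (3 steps, strictly decreasing):
  μ^(1)=1; μ^(2)=-1; μ^(3)=-2

((0, 0, 4); (1, 1, 0); (0, 1, 0))


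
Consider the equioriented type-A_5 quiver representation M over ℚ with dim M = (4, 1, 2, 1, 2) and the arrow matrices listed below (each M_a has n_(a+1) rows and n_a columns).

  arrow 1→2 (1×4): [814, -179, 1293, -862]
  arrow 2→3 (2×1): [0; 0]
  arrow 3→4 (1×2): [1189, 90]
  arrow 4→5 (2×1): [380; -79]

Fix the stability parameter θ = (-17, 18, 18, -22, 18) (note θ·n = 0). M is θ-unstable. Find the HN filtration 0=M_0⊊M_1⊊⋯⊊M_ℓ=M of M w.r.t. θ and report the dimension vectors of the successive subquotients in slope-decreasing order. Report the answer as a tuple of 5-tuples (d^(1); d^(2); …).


Barcode: M ≅ I[1,1]^3, I[1,2], I[3,3], I[3,5], I[5,5]. HN layers by μ_θ (3 steps, strictly decreasing):
  μ^(1)=18; μ^(2)=-2; μ^(3)=-17

((0, 1, 1, 0, 2); (0, 0, 1, 1, 0); (4, 0, 0, 0, 0))


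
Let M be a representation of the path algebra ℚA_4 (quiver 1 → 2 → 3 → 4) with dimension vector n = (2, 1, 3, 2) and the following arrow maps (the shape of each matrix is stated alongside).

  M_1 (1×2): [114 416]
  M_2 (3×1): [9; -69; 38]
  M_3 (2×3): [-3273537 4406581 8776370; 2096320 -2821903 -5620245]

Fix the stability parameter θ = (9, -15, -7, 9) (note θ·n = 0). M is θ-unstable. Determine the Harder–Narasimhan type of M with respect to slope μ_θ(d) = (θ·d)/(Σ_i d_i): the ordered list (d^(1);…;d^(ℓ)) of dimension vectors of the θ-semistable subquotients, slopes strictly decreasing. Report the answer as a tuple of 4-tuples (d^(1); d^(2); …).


Barcode: M ≅ I[1,1], I[1,4], I[3,3], I[3,4]. HN layers by μ_θ (3 steps, strictly decreasing):
  μ^(1)=9; μ^(2)=-13/3; μ^(3)=-7

((1, 0, 0, 2); (1, 1, 1, 0); (0, 0, 2, 0))


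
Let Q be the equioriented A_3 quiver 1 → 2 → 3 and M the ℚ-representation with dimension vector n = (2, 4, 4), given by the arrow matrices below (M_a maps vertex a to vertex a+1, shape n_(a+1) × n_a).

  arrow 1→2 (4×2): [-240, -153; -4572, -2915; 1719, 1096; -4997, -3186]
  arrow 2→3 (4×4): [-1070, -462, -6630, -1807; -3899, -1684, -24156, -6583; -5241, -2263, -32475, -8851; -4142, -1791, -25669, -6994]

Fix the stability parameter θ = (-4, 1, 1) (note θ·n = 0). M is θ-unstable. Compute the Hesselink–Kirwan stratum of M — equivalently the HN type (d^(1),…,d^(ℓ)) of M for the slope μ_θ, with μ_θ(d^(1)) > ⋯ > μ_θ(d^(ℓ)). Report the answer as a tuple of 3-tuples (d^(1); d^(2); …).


Interval decomposition of M: I[1,3]^2, I[2,3]^2.
HN type (ℓ=2): μ^(1)=1; μ^(2)=-4

((0, 4, 4); (2, 0, 0))
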